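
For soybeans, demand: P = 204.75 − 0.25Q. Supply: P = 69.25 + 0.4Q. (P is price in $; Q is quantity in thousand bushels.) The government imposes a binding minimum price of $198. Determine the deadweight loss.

$10701.69 thousand

Competitive equilibrium: 204.75 − 0.25Q = 69.25 + 0.4Q → Q* = 208.4615, P* = 152.6346.
At the floor P = 198, quantity demanded = (204.75 − 198)/0.25 = 27.
Sellers' marginal cost at Q' = 27: 69.25 + 0.4·27 = 80.05.
ΔQ = 208.4615 − 27 = 181.4615; wedge = 198 − 80.05 = 117.95.
Welfare loss = ½ × 181.4615 × 117.95 = $10701.69 thousand.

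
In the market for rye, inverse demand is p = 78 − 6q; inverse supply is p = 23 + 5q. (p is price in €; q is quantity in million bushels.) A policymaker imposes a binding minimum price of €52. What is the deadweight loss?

Competitive equilibrium: 78 − 6q = 23 + 5q → q* = 5, p* = 48.
At the floor p = 52, quantity demanded = (78 − 52)/6 = 4.3333.
Sellers' marginal cost at q' = 4.3333: 23 + 5·4.3333 = 44.6665.
Δq = 5 − 4.3333 = 0.6667; wedge = 52 − 44.6665 = 7.3335.
The triangle = ½ × 0.6667 × 7.3335 = €2.44 million.

€2.44 million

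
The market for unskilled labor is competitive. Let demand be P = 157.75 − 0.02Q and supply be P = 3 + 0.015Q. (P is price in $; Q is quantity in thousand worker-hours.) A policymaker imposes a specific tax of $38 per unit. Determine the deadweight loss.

$20628.57 thousand

Competitive equilibrium: 157.75 − 0.02Q = 3 + 0.015Q → Q* = 4421.4286, P* = 69.3214.
With the tax, the buyer price exceeds the seller price by 38: (157.75 − 0.02Q) − (3 + 0.015Q) = 38 → Q' = 3335.7143.
ΔQ = 4421.4286 − 3335.7143 = 1085.7143; the wedge equals the tax, 38.
Deadweight loss = ½ × 1085.7143 × 38 = $20628.57 thousand.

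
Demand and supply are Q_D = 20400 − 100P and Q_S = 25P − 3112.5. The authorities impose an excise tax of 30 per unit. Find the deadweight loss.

In inverse form: demand P = 204 − 0.01Q, supply P = 124.5 + 0.04Q.
Competitive equilibrium: 204 − 0.01Q = 124.5 + 0.04Q → Q* = 1590, P* = 188.1.
With the tax, the buyer price exceeds the seller price by 30: (204 − 0.01Q) − (124.5 + 0.04Q) = 30 → Q' = 990.
ΔQ = 1590 − 990 = 600; the wedge equals the tax, 30.
Welfare loss = ½ × 600 × 30 = 9000.

9000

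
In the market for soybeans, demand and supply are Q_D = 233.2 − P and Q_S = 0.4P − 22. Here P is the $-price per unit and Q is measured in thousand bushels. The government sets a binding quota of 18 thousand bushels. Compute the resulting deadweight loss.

$1895.86 thousand

In inverse form: demand P = 233.2 − Q, supply P = 55 + 2.5Q.
Competitive equilibrium: 233.2 − Q = 55 + 2.5Q → Q* = 50.9143, P* = 182.2857.
At Q = 18: demand price = 233.2 − 1·18 = 215.2; supply price = 55 + 2.5·18 = 100.
ΔQ = 50.9143 − 18 = 32.9143; wedge = 215.2 − 100 = 115.2.
Welfare loss = ½ × 32.9143 × 115.2 = $1895.86 thousand.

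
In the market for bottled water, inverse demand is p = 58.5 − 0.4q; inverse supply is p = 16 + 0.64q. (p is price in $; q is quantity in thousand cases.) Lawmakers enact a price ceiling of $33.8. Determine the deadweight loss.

$88.60 thousand

Competitive equilibrium: 58.5 − 0.4q = 16 + 0.64q → q* = 40.8654, p* = 42.1538.
At the ceiling p = 33.8, quantity supplied = (33.8 − 16)/0.64 = 27.8125.
Willingness to pay at q' = 27.8125: 58.5 − 0.4·27.8125 = 47.375.
Δq = 40.8654 − 27.8125 = 13.0529; wedge = 47.375 − 33.8 = 13.575.
The triangle = ½ × 13.0529 × 13.575 = $88.60 thousand.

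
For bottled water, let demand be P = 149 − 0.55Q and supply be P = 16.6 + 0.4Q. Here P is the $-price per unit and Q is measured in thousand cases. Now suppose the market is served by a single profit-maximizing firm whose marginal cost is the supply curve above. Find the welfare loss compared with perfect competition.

$1240.41 thousand

Competitive equilibrium: 149 − 0.55Q = 16.6 + 0.4Q → Q* = 139.3684, P* = 72.3474.
Marginal revenue: MR = 149 − 1.1Q. Set MR = MC: 149 − 1.1Q = 16.6 + 0.4Q → Q_m = 88.2667.
Price P_m = 149 − 0.55·88.2667 = 100.4533; MC(Q_m) = 16.6 + 0.4·88.2667 = 51.9067.
Competitive Q* = 139.3684, so ΔQ = 51.1017; wedge = 100.4533 − 51.9067 = 48.5466.
Deadweight loss = ½ × 51.1017 × 48.5466 = $1240.41 thousand.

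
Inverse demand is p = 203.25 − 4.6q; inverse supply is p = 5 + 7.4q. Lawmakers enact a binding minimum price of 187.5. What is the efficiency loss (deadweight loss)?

Competitive equilibrium: 203.25 − 4.6q = 5 + 7.4q → q* = 16.52083, p* = 127.25417.
At the floor p = 187.5, quantity demanded = (203.25 − 187.5)/4.6 = 3.42391.
Sellers' marginal cost at q' = 3.42391: 5 + 7.4·3.42391 = 30.33693.
Δq = 16.52083 − 3.42391 = 13.09692; wedge = 187.5 − 30.33693 = 157.16307.
Deadweight loss = ½ × 13.09692 × 157.16307 = 1029.18.

1029.18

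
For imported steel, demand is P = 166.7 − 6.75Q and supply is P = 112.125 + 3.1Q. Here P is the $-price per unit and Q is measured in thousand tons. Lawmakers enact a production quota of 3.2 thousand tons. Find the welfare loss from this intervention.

Competitive equilibrium: 166.7 − 6.75Q = 112.125 + 3.1Q → Q* = 5.5406, P* = 129.3009.
At Q = 3.2: demand price = 166.7 − 6.75·3.2 = 145.1; supply price = 112.125 + 3.1·3.2 = 122.045.
ΔQ = 5.5406 − 3.2 = 2.3406; wedge = 145.1 − 122.045 = 23.055.
Deadweight loss = ½ × 2.3406 × 23.055 = $26.98 thousand.

$26.98 thousand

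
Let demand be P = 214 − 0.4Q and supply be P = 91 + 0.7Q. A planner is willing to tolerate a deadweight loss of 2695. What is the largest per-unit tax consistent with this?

77

Competitive equilibrium: 214 − 0.4Q = 91 + 0.7Q → Q* = 111.8182, P* = 169.2727.
A tax t gives ΔQ = t/1.1 and wedge t, so DWL = t²/2.2.
t²/2.2 = 2695 → t² = 5929 → t = 77.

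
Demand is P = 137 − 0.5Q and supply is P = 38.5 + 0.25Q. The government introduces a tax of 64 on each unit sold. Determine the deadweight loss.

2730.67

Competitive equilibrium: 137 − 0.5Q = 38.5 + 0.25Q → Q* = 131.3333, P* = 71.3333.
With the tax, the buyer price exceeds the seller price by 64: (137 − 0.5Q) − (38.5 + 0.25Q) = 64 → Q' = 46.
ΔQ = 131.3333 − 46 = 85.3333; the wedge equals the tax, 64.
The triangle = ½ × 85.3333 × 64 = 2730.67.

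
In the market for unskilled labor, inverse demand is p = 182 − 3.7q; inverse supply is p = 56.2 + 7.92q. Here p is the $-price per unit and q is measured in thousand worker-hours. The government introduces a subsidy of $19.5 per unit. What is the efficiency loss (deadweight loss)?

Competitive equilibrium: 182 − 3.7q = 56.2 + 7.92q → q* = 10.8262, p* = 141.9432.
The subsidy lowers effective supply by 19.5: p = 36.7 + 7.92q.
New quantity: 182 − 3.7q = 36.7 + 7.92q → q' = 12.5043.
Overproduction Δq = 12.5043 − 10.8262 = 1.6781; wedge = subsidy = 19.5.
DWL = ½ × 1.6781 × 19.5 = $16.36 thousand.

$16.36 thousand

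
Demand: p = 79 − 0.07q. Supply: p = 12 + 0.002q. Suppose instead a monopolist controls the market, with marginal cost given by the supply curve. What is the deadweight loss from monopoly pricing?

Competitive equilibrium: 79 − 0.07q = 12 + 0.002q → q* = 930.55556, p* = 13.86111.
Marginal revenue: MR = 79 − 0.14q. Set MR = MC: 79 − 0.14q = 12 + 0.002q → q_m = 471.83099.
Price p_m = 79 − 0.07·471.83099 = 45.97183; MC(q_m) = 12 + 0.002·471.83099 = 12.94366.
Competitive q* = 930.55556, so Δq = 458.72457; wedge = 45.97183 − 12.94366 = 33.02817.
The triangle = ½ × 458.72457 × 33.02817 = 7575.42.

7575.42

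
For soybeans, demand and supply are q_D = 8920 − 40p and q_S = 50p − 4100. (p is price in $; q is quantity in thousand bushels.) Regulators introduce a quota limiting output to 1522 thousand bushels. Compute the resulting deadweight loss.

In inverse form: demand p = 223 − 0.025q, supply p = 82 + 0.02q.
Competitive equilibrium: 223 − 0.025q = 82 + 0.02q → q* = 3133.3333, p* = 144.6667.
At q = 1522: demand price = 223 − 0.025·1522 = 184.95; supply price = 82 + 0.02·1522 = 112.44.
Δq = 3133.3333 − 1522 = 1611.3333; wedge = 184.95 − 112.44 = 72.51.
The triangle = ½ × 1611.3333 × 72.51 = $58418.89 thousand.

$58418.89 thousand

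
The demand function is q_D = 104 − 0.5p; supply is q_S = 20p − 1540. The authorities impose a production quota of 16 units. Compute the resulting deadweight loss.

In inverse form: demand p = 208 − 2q, supply p = 77 + 0.05q.
Competitive equilibrium: 208 − 2q = 77 + 0.05q → q* = 63.9024, p* = 80.1951.
At q = 16: demand price = 208 − 2·16 = 176; supply price = 77 + 0.05·16 = 77.8.
Δq = 63.9024 − 16 = 47.9024; wedge = 176 − 77.8 = 98.2.
DWL = ½ × 47.9024 × 98.2 = 2352.01.

2352.01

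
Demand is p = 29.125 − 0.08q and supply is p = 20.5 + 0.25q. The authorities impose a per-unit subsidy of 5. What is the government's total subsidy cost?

206.44

Competitive equilibrium: 29.125 − 0.08q = 20.5 + 0.25q → q* = 26.1364, p* = 27.0341.
The subsidy lowers effective supply by 5: p = 15.5 + 0.25q.
New quantity: 29.125 − 0.08q = 15.5 + 0.25q → q' = 41.2879.
Total subsidy cost = 5 × 41.2879 = 206.44.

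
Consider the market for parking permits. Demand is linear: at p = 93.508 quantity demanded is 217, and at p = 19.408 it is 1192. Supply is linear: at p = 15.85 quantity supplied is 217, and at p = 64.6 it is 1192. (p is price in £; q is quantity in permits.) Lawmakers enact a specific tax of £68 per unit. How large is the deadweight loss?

Demand slope = (19.408 − 93.508)/(1192 − 217) = −0.076, so p = 110 − 0.076q.
Supply slope = (64.6 − 15.85)/(1192 − 217) = 0.05, so p = 5 + 0.05q.
Competitive equilibrium: 110 − 0.076q = 5 + 0.05q → q* = 833.3333, p* = 46.6667.
With the tax, the buyer price exceeds the seller price by 68: (110 − 0.076q) − (5 + 0.05q) = 68 → q' = 293.6508.
Δq = 833.3333 − 293.6508 = 539.6825; the wedge equals the tax, 68.
Welfare loss = ½ × 539.6825 × 68 = £18349.21.

£18349.21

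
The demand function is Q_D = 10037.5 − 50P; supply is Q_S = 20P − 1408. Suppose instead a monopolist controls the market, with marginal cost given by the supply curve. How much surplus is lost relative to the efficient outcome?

5993.34

In inverse form: demand P = 200.75 − 0.02Q, supply P = 70.4 + 0.05Q.
Competitive equilibrium: 200.75 − 0.02Q = 70.4 + 0.05Q → Q* = 1862.14286, P* = 163.50714.
Marginal revenue: MR = 200.75 − 0.04Q. Set MR = MC: 200.75 − 0.04Q = 70.4 + 0.05Q → Q_m = 1448.33333.
Price P_m = 200.75 − 0.02·1448.33333 = 171.78333; MC(Q_m) = 70.4 + 0.05·1448.33333 = 142.81667.
Competitive Q* = 1862.14286, so ΔQ = 413.80953; wedge = 171.78333 − 142.81667 = 28.96666.
The triangle = ½ × 413.80953 × 28.96666 = 5993.34.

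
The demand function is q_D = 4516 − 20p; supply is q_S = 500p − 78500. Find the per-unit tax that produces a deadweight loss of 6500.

26

In inverse form: demand p = 225.8 − 0.05q, supply p = 157 + 0.002q.
Competitive equilibrium: 225.8 − 0.05q = 157 + 0.002q → q* = 1323.0769, p* = 159.6462.
A tax t gives Δq = t/0.052 and wedge t, so DWL = t²/0.104.
t²/0.104 = 6500 → t² = 676 → t = 26.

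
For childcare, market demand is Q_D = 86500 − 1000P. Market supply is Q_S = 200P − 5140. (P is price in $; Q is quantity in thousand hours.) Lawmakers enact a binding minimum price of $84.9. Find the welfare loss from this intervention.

$218453.33 thousand

In inverse form: demand P = 86.5 − 0.001Q, supply P = 25.7 + 0.005Q.
Competitive equilibrium: 86.5 − 0.001Q = 25.7 + 0.005Q → Q* = 10133.3333, P* = 76.3667.
At the floor P = 84.9, quantity demanded = (86.5 − 84.9)/0.001 = 1600.
Sellers' marginal cost at Q' = 1600: 25.7 + 0.005·1600 = 33.7.
ΔQ = 10133.3333 − 1600 = 8533.3333; wedge = 84.9 − 33.7 = 51.2.
DWL = ½ × 8533.3333 × 51.2 = $218453.33 thousand.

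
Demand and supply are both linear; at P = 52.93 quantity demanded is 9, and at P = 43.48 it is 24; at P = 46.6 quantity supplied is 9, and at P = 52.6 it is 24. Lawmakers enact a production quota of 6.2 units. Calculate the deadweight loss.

41.21

Demand slope = (43.48 − 52.93)/(24 − 9) = −0.63, so P = 58.6 − 0.63Q.
Supply slope = (52.6 − 46.6)/(24 − 9) = 0.4, so P = 43 + 0.4Q.
Competitive equilibrium: 58.6 − 0.63Q = 43 + 0.4Q → Q* = 15.1456, P* = 49.0583.
At Q = 6.2: demand price = 58.6 − 0.63·6.2 = 54.694; supply price = 43 + 0.4·6.2 = 45.48.
ΔQ = 15.1456 − 6.2 = 8.9456; wedge = 54.694 − 45.48 = 9.214.
The triangle = ½ × 8.9456 × 9.214 = 41.21.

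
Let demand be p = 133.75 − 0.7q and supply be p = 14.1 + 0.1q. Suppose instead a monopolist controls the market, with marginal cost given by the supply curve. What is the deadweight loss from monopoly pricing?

1948.58

Competitive equilibrium: 133.75 − 0.7q = 14.1 + 0.1q → q* = 149.5625, p* = 29.0563.
Marginal revenue: MR = 133.75 − 1.4q. Set MR = MC: 133.75 − 1.4q = 14.1 + 0.1q → q_m = 79.7667.
Price p_m = 133.75 − 0.7·79.7667 = 77.9133; MC(q_m) = 14.1 + 0.1·79.7667 = 22.0767.
Competitive q* = 149.5625, so Δq = 69.7958; wedge = 77.9133 − 22.0767 = 55.8366.
DWL = ½ × 69.7958 × 55.8366 = 1948.58.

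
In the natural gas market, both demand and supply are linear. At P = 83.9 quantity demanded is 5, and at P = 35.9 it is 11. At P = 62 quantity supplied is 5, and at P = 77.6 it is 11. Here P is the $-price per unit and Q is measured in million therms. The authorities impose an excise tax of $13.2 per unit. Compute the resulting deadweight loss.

Demand slope = (35.9 − 83.9)/(11 − 5) = −8, so P = 123.9 − 8Q.
Supply slope = (77.6 − 62)/(11 − 5) = 2.6, so P = 49 + 2.6Q.
Competitive equilibrium: 123.9 − 8Q = 49 + 2.6Q → Q* = 7.066, P* = 67.3717.
With the tax, the buyer price exceeds the seller price by 13.2: (123.9 − 8Q) − (49 + 2.6Q) = 13.2 → Q' = 5.8208.
ΔQ = 7.066 − 5.8208 = 1.2452; the wedge equals the tax, 13.2.
Deadweight loss = ½ × 1.2452 × 13.2 = $8.22 million.

$8.22 million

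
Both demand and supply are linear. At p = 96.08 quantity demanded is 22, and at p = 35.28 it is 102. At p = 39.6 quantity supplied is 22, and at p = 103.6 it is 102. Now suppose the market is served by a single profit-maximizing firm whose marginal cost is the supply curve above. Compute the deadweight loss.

Demand slope = (35.28 − 96.08)/(102 − 22) = −0.76, so p = 112.8 − 0.76q.
Supply slope = (103.6 − 39.6)/(102 − 22) = 0.8, so p = 22 + 0.8q.
Competitive equilibrium: 112.8 − 0.76q = 22 + 0.8q → q* = 58.2051, p* = 68.5641.
Marginal revenue: MR = 112.8 − 1.52q. Set MR = MC: 112.8 − 1.52q = 22 + 0.8q → q_m = 39.1379.
Price p_m = 112.8 − 0.76·39.1379 = 83.0552; MC(q_m) = 22 + 0.8·39.1379 = 53.3103.
Competitive q* = 58.2051, so Δq = 19.0672; wedge = 83.0552 − 53.3103 = 29.7449.
DWL = ½ × 19.0672 × 29.7449 = 283.58.

283.58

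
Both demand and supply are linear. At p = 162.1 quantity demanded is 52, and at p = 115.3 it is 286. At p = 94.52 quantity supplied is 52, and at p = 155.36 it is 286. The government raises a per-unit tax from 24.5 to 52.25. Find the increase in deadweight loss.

2315.01

Demand slope = (115.3 − 162.1)/(286 − 52) = −0.2, so p = 172.5 − 0.2q.
Supply slope = (155.36 − 94.52)/(286 − 52) = 0.26, so p = 81 + 0.26q.
Competitive equilibrium: 172.5 − 0.2q = 81 + 0.26q → q* = 198.913, p* = 132.7174.
For a per-unit tax t: Δq = t/0.46, so DWL = ½·t·(t/0.46) = t²/0.92.
At t = 24.5: DWL = 652.446. At t = 52.25: DWL = 2967.459.
Increase = 2967.459 − 652.446 = 2315.01.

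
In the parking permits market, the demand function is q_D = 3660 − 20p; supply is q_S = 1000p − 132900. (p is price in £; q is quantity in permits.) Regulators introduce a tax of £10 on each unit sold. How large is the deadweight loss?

£980.39

In inverse form: demand p = 183 − 0.05q, supply p = 132.9 + 0.001q.
Competitive equilibrium: 183 − 0.05q = 132.9 + 0.001q → q* = 982.3529, p* = 133.8824.
With the tax, the buyer price exceeds the seller price by 10: (183 − 0.05q) − (132.9 + 0.001q) = 10 → q' = 786.2745.
Δq = 982.3529 − 786.2745 = 196.0784; the wedge equals the tax, 10.
Welfare loss = ½ × 196.0784 × 10 = £980.39.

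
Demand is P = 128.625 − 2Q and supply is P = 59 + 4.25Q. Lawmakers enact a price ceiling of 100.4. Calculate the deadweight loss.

6.11

Competitive equilibrium: 128.625 − 2Q = 59 + 4.25Q → Q* = 11.14, P* = 106.345.
At the ceiling P = 100.4, quantity supplied = (100.4 − 59)/4.25 = 9.7412.
Willingness to pay at Q' = 9.7412: 128.625 − 2·9.7412 = 109.1426.
ΔQ = 11.14 − 9.7412 = 1.3988; wedge = 109.1426 − 100.4 = 8.7426.
The triangle = ½ × 1.3988 × 8.7426 = 6.11.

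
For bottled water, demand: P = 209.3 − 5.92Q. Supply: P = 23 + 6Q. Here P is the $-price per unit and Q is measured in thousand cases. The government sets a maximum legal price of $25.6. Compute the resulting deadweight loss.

Competitive equilibrium: 209.3 − 5.92Q = 23 + 6Q → Q* = 15.6292, P* = 116.7752.
At the ceiling P = 25.6, quantity supplied = (25.6 − 23)/6 = 0.4333.
Willingness to pay at Q' = 0.4333: 209.3 − 5.92·0.4333 = 206.7349.
ΔQ = 15.6292 − 0.4333 = 15.1959; wedge = 206.7349 − 25.6 = 181.1349.
Deadweight loss = ½ × 15.1959 × 181.1349 = $1376.25 thousand.

$1376.25 thousand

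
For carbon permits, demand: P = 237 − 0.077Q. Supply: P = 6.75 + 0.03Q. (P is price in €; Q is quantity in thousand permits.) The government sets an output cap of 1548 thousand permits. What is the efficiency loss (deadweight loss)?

Competitive equilibrium: 237 − 0.077Q = 6.75 + 0.03Q → Q* = 2151.8692, P* = 71.3061.
At Q = 1548: demand price = 237 − 0.077·1548 = 117.804; supply price = 6.75 + 0.03·1548 = 53.19.
ΔQ = 2151.8692 − 1548 = 603.8692; wedge = 117.804 − 53.19 = 64.614.
Welfare loss = ½ × 603.8692 × 64.614 = €19509.20 thousand.

€19509.20 thousand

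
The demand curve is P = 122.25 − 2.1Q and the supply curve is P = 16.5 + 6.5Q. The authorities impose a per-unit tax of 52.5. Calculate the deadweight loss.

160.25

Competitive equilibrium: 122.25 − 2.1Q = 16.5 + 6.5Q → Q* = 12.2965, P* = 96.4273.
With the tax, the buyer price exceeds the seller price by 52.5: (122.25 − 2.1Q) − (16.5 + 6.5Q) = 52.5 → Q' = 6.1919.
ΔQ = 12.2965 − 6.1919 = 6.1046; the wedge equals the tax, 52.5.
Deadweight loss = ½ × 6.1046 × 52.5 = 160.25.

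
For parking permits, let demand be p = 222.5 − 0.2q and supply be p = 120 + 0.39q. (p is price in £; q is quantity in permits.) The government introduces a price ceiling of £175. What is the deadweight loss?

£315.50

Competitive equilibrium: 222.5 − 0.2q = 120 + 0.39q → q* = 173.7288, p* = 187.7542.
At the ceiling p = 175, quantity supplied = (175 − 120)/0.39 = 141.0256.
Willingness to pay at q' = 141.0256: 222.5 − 0.2·141.0256 = 194.2949.
Δq = 173.7288 − 141.0256 = 32.7032; wedge = 194.2949 − 175 = 19.2949.
The triangle = ½ × 32.7032 × 19.2949 = £315.50.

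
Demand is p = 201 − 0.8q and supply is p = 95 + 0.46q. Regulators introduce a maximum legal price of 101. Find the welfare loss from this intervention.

Competitive equilibrium: 201 − 0.8q = 95 + 0.46q → q* = 84.127, p* = 133.6984.
At the ceiling p = 101, quantity supplied = (101 − 95)/0.46 = 13.0435.
Willingness to pay at q' = 13.0435: 201 − 0.8·13.0435 = 190.5652.
Δq = 84.127 − 13.0435 = 71.0835; wedge = 190.5652 − 101 = 89.5652.
Welfare loss = ½ × 71.0835 × 89.5652 = 3183.30.

3183.30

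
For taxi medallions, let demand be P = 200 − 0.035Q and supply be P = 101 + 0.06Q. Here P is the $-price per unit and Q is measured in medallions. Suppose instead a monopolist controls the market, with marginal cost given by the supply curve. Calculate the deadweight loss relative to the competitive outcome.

Competitive equilibrium: 200 − 0.035Q = 101 + 0.06Q → Q* = 1042.10526, P* = 163.52632.
Marginal revenue: MR = 200 − 0.07Q. Set MR = MC: 200 − 0.07Q = 101 + 0.06Q → Q_m = 761.53846.
Price P_m = 200 − 0.035·761.53846 = 173.34615; MC(Q_m) = 101 + 0.06·761.53846 = 146.69231.
Competitive Q* = 1042.10526, so ΔQ = 280.5668; wedge = 173.34615 − 146.69231 = 26.65384.
Welfare loss = ½ × 280.5668 × 26.65384 = $3739.09.

$3739.09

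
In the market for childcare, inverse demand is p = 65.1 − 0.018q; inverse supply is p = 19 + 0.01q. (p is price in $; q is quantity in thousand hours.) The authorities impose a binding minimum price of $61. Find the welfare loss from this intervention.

$28175.98 thousand

Competitive equilibrium: 65.1 − 0.018q = 19 + 0.01q → q* = 1646.42857, p* = 35.46429.
At the floor p = 61, quantity demanded = (65.1 − 61)/0.018 = 227.77778.
Sellers' marginal cost at q' = 227.77778: 19 + 0.01·227.77778 = 21.27778.
Δq = 1646.42857 − 227.77778 = 1418.65079; wedge = 61 − 21.27778 = 39.72222.
Welfare loss = ½ × 1418.65079 × 39.72222 = $28175.98 thousand.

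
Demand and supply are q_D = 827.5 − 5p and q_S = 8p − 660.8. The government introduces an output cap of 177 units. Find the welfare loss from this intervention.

990.60

In inverse form: demand p = 165.5 − 0.2q, supply p = 82.6 + 0.125q.
Competitive equilibrium: 165.5 − 0.2q = 82.6 + 0.125q → q* = 255.0769, p* = 114.4846.
At q = 177: demand price = 165.5 − 0.2·177 = 130.1; supply price = 82.6 + 0.125·177 = 104.725.
Δq = 255.0769 − 177 = 78.0769; wedge = 130.1 − 104.725 = 25.375.
The triangle = ½ × 78.0769 × 25.375 = 990.60.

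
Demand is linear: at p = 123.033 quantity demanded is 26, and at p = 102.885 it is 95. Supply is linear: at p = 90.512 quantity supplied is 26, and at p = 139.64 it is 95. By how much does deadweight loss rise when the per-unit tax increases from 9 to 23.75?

240.57

Demand slope = (102.885 − 123.033)/(95 − 26) = −0.292, so p = 130.625 − 0.292q.
Supply slope = (139.64 − 90.512)/(95 − 26) = 0.712, so p = 72 + 0.712q.
Competitive equilibrium: 130.625 − 0.292q = 72 + 0.712q → q* = 58.3914, p* = 113.5747.
For a per-unit tax t: Δq = t/1.004, so DWL = ½·t·(t/1.004) = t²/2.008.
At t = 9: DWL = 40.339. At t = 23.75: DWL = 280.908.
Increase = 280.908 − 40.339 = 240.57.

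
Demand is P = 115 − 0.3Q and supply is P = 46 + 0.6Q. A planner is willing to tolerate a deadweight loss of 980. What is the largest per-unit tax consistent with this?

42

Competitive equilibrium: 115 − 0.3Q = 46 + 0.6Q → Q* = 76.6667, P* = 92.
A tax t gives ΔQ = t/0.9 and wedge t, so DWL = t²/1.8.
t²/1.8 = 980 → t² = 1764 → t = 42.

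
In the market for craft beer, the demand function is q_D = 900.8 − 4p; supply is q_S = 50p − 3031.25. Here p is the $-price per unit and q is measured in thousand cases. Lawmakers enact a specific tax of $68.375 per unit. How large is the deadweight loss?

In inverse form: demand p = 225.2 − 0.25q, supply p = 60.625 + 0.02q.
Competitive equilibrium: 225.2 − 0.25q = 60.625 + 0.02q → q* = 609.537, p* = 72.8157.
With the tax, the buyer price exceeds the seller price by 68.375: (225.2 − 0.25q) − (60.625 + 0.02q) = 68.375 → q' = 356.2963.
Δq = 609.537 − 356.2963 = 253.2407; the wedge equals the tax, 68.375.
Welfare loss = ½ × 253.2407 × 68.375 = $8657.67 thousand.

$8657.67 thousand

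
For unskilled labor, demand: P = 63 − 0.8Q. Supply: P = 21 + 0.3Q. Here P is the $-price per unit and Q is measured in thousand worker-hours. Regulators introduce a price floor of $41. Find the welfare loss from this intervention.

Competitive equilibrium: 63 − 0.8Q = 21 + 0.3Q → Q* = 38.1818, P* = 32.4545.
At the floor P = 41, quantity demanded = (63 − 41)/0.8 = 27.5.
Sellers' marginal cost at Q' = 27.5: 21 + 0.3·27.5 = 29.25.
ΔQ = 38.1818 − 27.5 = 10.6818; wedge = 41 − 29.25 = 11.75.
DWL = ½ × 10.6818 × 11.75 = $62.76 thousand.

$62.76 thousand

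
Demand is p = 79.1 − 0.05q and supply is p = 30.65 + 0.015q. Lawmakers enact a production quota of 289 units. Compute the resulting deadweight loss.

6769.32

Competitive equilibrium: 79.1 − 0.05q = 30.65 + 0.015q → q* = 745.3846, p* = 41.8308.
At q = 289: demand price = 79.1 − 0.05·289 = 64.65; supply price = 30.65 + 0.015·289 = 34.985.
Δq = 745.3846 − 289 = 456.3846; wedge = 64.65 − 34.985 = 29.665.
Deadweight loss = ½ × 456.3846 × 29.665 = 6769.32.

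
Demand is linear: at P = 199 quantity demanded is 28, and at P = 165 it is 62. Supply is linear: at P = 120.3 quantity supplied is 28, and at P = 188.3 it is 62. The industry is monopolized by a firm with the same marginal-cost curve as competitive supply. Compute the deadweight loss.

275.74

Demand slope = (165 − 199)/(62 − 28) = −1, so P = 227 − Q.
Supply slope = (188.3 − 120.3)/(62 − 28) = 2, so P = 64.3 + 2Q.
Competitive equilibrium: 227 − Q = 64.3 + 2Q → Q* = 54.2333, P* = 172.7667.
Marginal revenue: MR = 227 − 2Q. Set MR = MC: 227 − 2Q = 64.3 + 2Q → Q_m = 40.675.
Price P_m = 227 − 1·40.675 = 186.325; MC(Q_m) = 64.3 + 2·40.675 = 145.65.
Competitive Q* = 54.2333, so ΔQ = 13.5583; wedge = 186.325 − 145.65 = 40.675.
Welfare loss = ½ × 13.5583 × 40.675 = 275.74.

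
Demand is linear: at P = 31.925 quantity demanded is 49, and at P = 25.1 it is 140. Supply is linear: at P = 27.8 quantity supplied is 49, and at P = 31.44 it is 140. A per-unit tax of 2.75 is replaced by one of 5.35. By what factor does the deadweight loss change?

3.785

Demand slope = (25.1 − 31.925)/(140 − 49) = −0.075, so P = 35.6 − 0.075Q.
Supply slope = (31.44 − 27.8)/(140 − 49) = 0.04, so P = 25.84 + 0.04Q.
Competitive equilibrium: 35.6 − 0.075Q = 25.84 + 0.04Q → Q* = 84.8696, P* = 29.2348.
For a per-unit tax t: ΔQ = t/0.115, so DWL = ½·t·(t/0.115) = t²/0.23.
At t = 2.75: DWL = 32.880. At t = 5.35: DWL = 124.446.
Ratio = (5.35/2.75)² = 3.785.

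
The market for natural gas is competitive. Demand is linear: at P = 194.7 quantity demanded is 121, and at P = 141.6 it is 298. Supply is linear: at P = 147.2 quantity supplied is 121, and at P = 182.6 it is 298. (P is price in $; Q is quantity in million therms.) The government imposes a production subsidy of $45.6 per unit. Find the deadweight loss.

$2079.36 million

Demand slope = (141.6 − 194.7)/(298 − 121) = −0.3, so P = 231 − 0.3Q.
Supply slope = (182.6 − 147.2)/(298 − 121) = 0.2, so P = 123 + 0.2Q.
Competitive equilibrium: 231 − 0.3Q = 123 + 0.2Q → Q* = 216, P* = 166.2.
The subsidy lowers effective supply by 45.6: P = 77.4 + 0.2Q.
New quantity: 231 − 0.3Q = 77.4 + 0.2Q → Q' = 307.2.
Overproduction ΔQ = 307.2 − 216 = 91.2; wedge = subsidy = 45.6.
Welfare loss = ½ × 91.2 × 45.6 = $2079.36 million.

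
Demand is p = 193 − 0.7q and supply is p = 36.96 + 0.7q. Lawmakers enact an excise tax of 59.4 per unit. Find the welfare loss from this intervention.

1260.13

Competitive equilibrium: 193 − 0.7q = 36.96 + 0.7q → q* = 111.4571, p* = 114.98.
With the tax, the buyer price exceeds the seller price by 59.4: (193 − 0.7q) − (36.96 + 0.7q) = 59.4 → q' = 69.0286.
Δq = 111.4571 − 69.0286 = 42.4285; the wedge equals the tax, 59.4.
DWL = ½ × 42.4285 × 59.4 = 1260.13.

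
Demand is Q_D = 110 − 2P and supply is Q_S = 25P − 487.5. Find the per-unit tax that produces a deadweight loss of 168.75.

13.5

In inverse form: demand P = 55 − 0.5Q, supply P = 19.5 + 0.04Q.
Competitive equilibrium: 55 − 0.5Q = 19.5 + 0.04Q → Q* = 65.7407, P* = 22.1296.
A tax t gives ΔQ = t/0.54 and wedge t, so DWL = t²/1.08.
t²/1.08 = 168.75 → t² = 182.25 → t = 13.5.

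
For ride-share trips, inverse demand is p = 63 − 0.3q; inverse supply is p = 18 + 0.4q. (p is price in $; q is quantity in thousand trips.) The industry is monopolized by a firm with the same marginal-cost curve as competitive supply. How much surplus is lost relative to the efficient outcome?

$130.18 thousand

Competitive equilibrium: 63 − 0.3q = 18 + 0.4q → q* = 64.2857, p* = 43.7143.
Marginal revenue: MR = 63 − 0.6q. Set MR = MC: 63 − 0.6q = 18 + 0.4q → q_m = 45.
Price p_m = 63 − 0.3·45 = 49.5; MC(q_m) = 18 + 0.4·45 = 36.
Competitive q* = 64.2857, so Δq = 19.2857; wedge = 49.5 − 36 = 13.5.
Deadweight loss = ½ × 19.2857 × 13.5 = $130.18 thousand.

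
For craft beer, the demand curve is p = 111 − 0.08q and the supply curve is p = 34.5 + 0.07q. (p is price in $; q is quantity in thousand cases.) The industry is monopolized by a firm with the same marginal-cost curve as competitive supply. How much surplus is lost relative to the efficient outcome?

Competitive equilibrium: 111 − 0.08q = 34.5 + 0.07q → q* = 510, p* = 70.2.
Marginal revenue: MR = 111 − 0.16q. Set MR = MC: 111 − 0.16q = 34.5 + 0.07q → q_m = 332.6087.
Price p_m = 111 − 0.08·332.6087 = 84.3913; MC(q_m) = 34.5 + 0.07·332.6087 = 57.7826.
Competitive q* = 510, so Δq = 177.3913; wedge = 84.3913 − 57.7826 = 26.6087.
Deadweight loss = ½ × 177.3913 × 26.6087 = $2360.08 thousand.

$2360.08 thousand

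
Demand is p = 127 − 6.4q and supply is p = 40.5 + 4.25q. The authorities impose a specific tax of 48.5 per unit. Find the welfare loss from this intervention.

110.43

Competitive equilibrium: 127 − 6.4q = 40.5 + 4.25q → q* = 8.1221, p* = 75.0188.
With the tax, the buyer price exceeds the seller price by 48.5: (127 − 6.4q) − (40.5 + 4.25q) = 48.5 → q' = 3.5681.
Δq = 8.1221 − 3.5681 = 4.554; the wedge equals the tax, 48.5.
DWL = ½ × 4.554 × 48.5 = 110.43.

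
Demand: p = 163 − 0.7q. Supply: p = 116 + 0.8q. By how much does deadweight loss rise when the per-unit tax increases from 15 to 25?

133.33

Competitive equilibrium: 163 − 0.7q = 116 + 0.8q → q* = 31.3333, p* = 141.0667.
For a per-unit tax t: Δq = t/1.5, so DWL = ½·t·(t/1.5) = t²/3.
At t = 15: DWL = 75. At t = 25: DWL = 208.333.
Increase = 208.333 − 75 = 133.33.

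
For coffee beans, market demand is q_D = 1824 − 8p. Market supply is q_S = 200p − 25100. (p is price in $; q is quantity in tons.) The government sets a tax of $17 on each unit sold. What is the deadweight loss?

In inverse form: demand p = 228 − 0.125q, supply p = 125.5 + 0.005q.
Competitive equilibrium: 228 − 0.125q = 125.5 + 0.005q → q* = 788.4615, p* = 129.4423.
With the tax, the buyer price exceeds the seller price by 17: (228 − 0.125q) − (125.5 + 0.005q) = 17 → q' = 657.6923.
Δq = 788.4615 − 657.6923 = 130.7692; the wedge equals the tax, 17.
Deadweight loss = ½ × 130.7692 × 17 = $1111.54.

$1111.54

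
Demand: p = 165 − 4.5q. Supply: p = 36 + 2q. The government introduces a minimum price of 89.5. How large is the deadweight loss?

Competitive equilibrium: 165 − 4.5q = 36 + 2q → q* = 19.8462, p* = 75.6923.
At the floor p = 89.5, quantity demanded = (165 − 89.5)/4.5 = 16.7778.
Sellers' marginal cost at q' = 16.7778: 36 + 2·16.7778 = 69.5556.
Δq = 19.8462 − 16.7778 = 3.0684; wedge = 89.5 − 69.5556 = 19.9444.
The triangle = ½ × 3.0684 × 19.9444 = 30.60.

30.60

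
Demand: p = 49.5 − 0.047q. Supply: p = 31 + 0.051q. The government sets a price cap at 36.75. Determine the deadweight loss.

Competitive equilibrium: 49.5 − 0.047q = 31 + 0.051q → q* = 188.7755, p* = 40.6276.
At the ceiling p = 36.75, quantity supplied = (36.75 − 31)/0.051 = 112.7451.
Willingness to pay at q' = 112.7451: 49.5 − 0.047·112.7451 = 44.201.
Δq = 188.7755 − 112.7451 = 76.0304; wedge = 44.201 − 36.75 = 7.451.
DWL = ½ × 76.0304 × 7.451 = 283.25.

283.25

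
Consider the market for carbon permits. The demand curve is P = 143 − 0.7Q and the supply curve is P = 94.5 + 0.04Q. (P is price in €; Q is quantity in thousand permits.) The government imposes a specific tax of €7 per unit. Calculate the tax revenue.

€392.57 thousand

Competitive equilibrium: 143 − 0.7Q = 94.5 + 0.04Q → Q* = 65.5405, P* = 97.1216.
With the tax, the buyer price exceeds the seller price by 7: (143 − 0.7Q) − (94.5 + 0.04Q) = 7 → Q' = 56.0811.
Tax revenue = 7 × 56.0811 = €392.57 thousand.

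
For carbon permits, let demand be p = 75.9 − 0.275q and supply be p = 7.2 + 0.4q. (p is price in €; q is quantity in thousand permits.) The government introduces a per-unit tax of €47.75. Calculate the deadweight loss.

€1688.94 thousand

Competitive equilibrium: 75.9 − 0.275q = 7.2 + 0.4q → q* = 101.7778, p* = 47.9111.
With the tax, the buyer price exceeds the seller price by 47.75: (75.9 − 0.275q) − (7.2 + 0.4q) = 47.75 → q' = 31.037.
Δq = 101.7778 − 31.037 = 70.7408; the wedge equals the tax, 47.75.
Deadweight loss = ½ × 70.7408 × 47.75 = €1688.94 thousand.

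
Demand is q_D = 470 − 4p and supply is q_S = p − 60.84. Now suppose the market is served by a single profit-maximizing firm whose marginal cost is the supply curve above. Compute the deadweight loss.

35.67

In inverse form: demand p = 117.5 − 0.25q, supply p = 60.84 + q.
Competitive equilibrium: 117.5 − 0.25q = 60.84 + q → q* = 45.328, p* = 106.168.
Marginal revenue: MR = 117.5 − 0.5q. Set MR = MC: 117.5 − 0.5q = 60.84 + q → q_m = 37.7733.
Price p_m = 117.5 − 0.25·37.7733 = 108.0567; MC(q_m) = 60.84 + 1·37.7733 = 98.6133.
Competitive q* = 45.328, so Δq = 7.5547; wedge = 108.0567 − 98.6133 = 9.4434.
The triangle = ½ × 7.5547 × 9.4434 = 35.67.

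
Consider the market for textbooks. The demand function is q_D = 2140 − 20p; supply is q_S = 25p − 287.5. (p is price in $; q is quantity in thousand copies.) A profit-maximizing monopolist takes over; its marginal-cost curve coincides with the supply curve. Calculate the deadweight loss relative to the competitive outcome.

$6462.76 thousand

In inverse form: demand p = 107 − 0.05q, supply p = 11.5 + 0.04q.
Competitive equilibrium: 107 − 0.05q = 11.5 + 0.04q → q* = 1061.11111, p* = 53.94444.
Marginal revenue: MR = 107 − 0.1q. Set MR = MC: 107 − 0.1q = 11.5 + 0.04q → q_m = 682.14286.
Price p_m = 107 − 0.05·682.14286 = 72.89286; MC(q_m) = 11.5 + 0.04·682.14286 = 38.78571.
Competitive q* = 1061.11111, so Δq = 378.96825; wedge = 72.89286 − 38.78571 = 34.10715.
The triangle = ½ × 378.96825 × 34.10715 = $6462.76 thousand.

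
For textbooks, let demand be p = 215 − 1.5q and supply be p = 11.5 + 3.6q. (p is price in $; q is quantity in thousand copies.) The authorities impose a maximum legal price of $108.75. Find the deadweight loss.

$423.56 thousand

Competitive equilibrium: 215 − 1.5q = 11.5 + 3.6q → q* = 39.902, p* = 155.1471.
At the ceiling p = 108.75, quantity supplied = (108.75 − 11.5)/3.6 = 27.0139.
Willingness to pay at q' = 27.0139: 215 − 1.5·27.0139 = 174.4792.
Δq = 39.902 − 27.0139 = 12.8881; wedge = 174.4792 − 108.75 = 65.7292.
DWL = ½ × 12.8881 × 65.7292 = $423.56 thousand.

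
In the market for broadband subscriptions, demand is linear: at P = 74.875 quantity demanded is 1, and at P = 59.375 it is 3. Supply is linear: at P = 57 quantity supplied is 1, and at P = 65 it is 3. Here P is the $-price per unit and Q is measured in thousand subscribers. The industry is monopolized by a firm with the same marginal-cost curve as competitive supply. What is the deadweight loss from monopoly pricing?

Demand slope = (59.375 − 74.875)/(3 − 1) = −7.75, so P = 82.625 − 7.75Q.
Supply slope = (65 − 57)/(3 − 1) = 4, so P = 53 + 4Q.
Competitive equilibrium: 82.625 − 7.75Q = 53 + 4Q → Q* = 2.5213, P* = 63.0851.
Marginal revenue: MR = 82.625 − 15.5Q. Set MR = MC: 82.625 − 15.5Q = 53 + 4Q → Q_m = 1.5192.
Price P_m = 82.625 − 7.75·1.5192 = 70.8512; MC(Q_m) = 53 + 4·1.5192 = 59.0768.
Competitive Q* = 2.5213, so ΔQ = 1.0021; wedge = 70.8512 − 59.0768 = 11.7744.
Welfare loss = ½ × 1.0021 × 11.7744 = $5.90 thousand.

$5.90 thousand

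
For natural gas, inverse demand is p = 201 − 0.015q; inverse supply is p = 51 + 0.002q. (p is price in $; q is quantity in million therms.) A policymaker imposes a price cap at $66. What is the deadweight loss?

$14889.71 million

Competitive equilibrium: 201 − 0.015q = 51 + 0.002q → q* = 8823.5294, p* = 68.6471.
At the ceiling p = 66, quantity supplied = (66 − 51)/0.002 = 7500.
Willingness to pay at q' = 7500: 201 − 0.015·7500 = 88.5.
Δq = 8823.5294 − 7500 = 1323.5294; wedge = 88.5 − 66 = 22.5.
The triangle = ½ × 1323.5294 × 22.5 = $14889.71 million.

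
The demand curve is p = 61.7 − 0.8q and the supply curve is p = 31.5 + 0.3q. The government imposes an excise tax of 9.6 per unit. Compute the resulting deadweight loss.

41.89

Competitive equilibrium: 61.7 − 0.8q = 31.5 + 0.3q → q* = 27.4545, p* = 39.7364.
With the tax, the buyer price exceeds the seller price by 9.6: (61.7 − 0.8q) − (31.5 + 0.3q) = 9.6 → q' = 18.7273.
Δq = 27.4545 − 18.7273 = 8.7272; the wedge equals the tax, 9.6.
The triangle = ½ × 8.7272 × 9.6 = 41.89.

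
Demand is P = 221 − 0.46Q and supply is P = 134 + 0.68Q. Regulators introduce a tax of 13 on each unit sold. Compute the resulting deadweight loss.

Competitive equilibrium: 221 − 0.46Q = 134 + 0.68Q → Q* = 76.3158, P* = 185.8947.
With the tax, the buyer price exceeds the seller price by 13: (221 − 0.46Q) − (134 + 0.68Q) = 13 → Q' = 64.9123.
ΔQ = 76.3158 − 64.9123 = 11.4035; the wedge equals the tax, 13.
Deadweight loss = ½ × 11.4035 × 13 = 74.12.

74.12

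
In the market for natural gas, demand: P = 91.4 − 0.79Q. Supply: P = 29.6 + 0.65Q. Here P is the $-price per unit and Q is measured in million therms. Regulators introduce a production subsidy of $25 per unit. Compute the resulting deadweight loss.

$217.01 million

Competitive equilibrium: 91.4 − 0.79Q = 29.6 + 0.65Q → Q* = 42.9167, P* = 57.4958.
The subsidy lowers effective supply by 25: P = 4.6 + 0.65Q.
New quantity: 91.4 − 0.79Q = 4.6 + 0.65Q → Q' = 60.2778.
Overproduction ΔQ = 60.2778 − 42.9167 = 17.3611; wedge = subsidy = 25.
Welfare loss = ½ × 17.3611 × 25 = $217.01 million.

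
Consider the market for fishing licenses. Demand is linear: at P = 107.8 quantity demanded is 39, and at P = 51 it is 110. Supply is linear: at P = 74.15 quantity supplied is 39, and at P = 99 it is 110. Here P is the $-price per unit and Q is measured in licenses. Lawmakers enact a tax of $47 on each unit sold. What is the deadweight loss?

Demand slope = (51 − 107.8)/(110 − 39) = −0.8, so P = 139 − 0.8Q.
Supply slope = (99 − 74.15)/(110 − 39) = 0.35, so P = 60.5 + 0.35Q.
Competitive equilibrium: 139 − 0.8Q = 60.5 + 0.35Q → Q* = 68.26087, P* = 84.3913.
With the tax, the buyer price exceeds the seller price by 47: (139 − 0.8Q) − (60.5 + 0.35Q) = 47 → Q' = 27.3913.
ΔQ = 68.26087 − 27.3913 = 40.86957; the wedge equals the tax, 47.
The triangle = ½ × 40.86957 × 47 = $960.43.

$960.43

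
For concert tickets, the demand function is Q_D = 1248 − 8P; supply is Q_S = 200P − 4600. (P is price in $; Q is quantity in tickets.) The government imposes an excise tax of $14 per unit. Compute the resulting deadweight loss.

$753.85

In inverse form: demand P = 156 − 0.125Q, supply P = 23 + 0.005Q.
Competitive equilibrium: 156 − 0.125Q = 23 + 0.005Q → Q* = 1023.0769, P* = 28.1154.
With the tax, the buyer price exceeds the seller price by 14: (156 − 0.125Q) − (23 + 0.005Q) = 14 → Q' = 915.3846.
ΔQ = 1023.0769 − 915.3846 = 107.6923; the wedge equals the tax, 14.
Welfare loss = ½ × 107.6923 × 14 = $753.85.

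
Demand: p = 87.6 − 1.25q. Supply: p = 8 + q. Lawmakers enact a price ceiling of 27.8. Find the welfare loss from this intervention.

Competitive equilibrium: 87.6 − 1.25q = 8 + q → q* = 35.3778, p* = 43.3778.
At the ceiling p = 27.8, quantity supplied = (27.8 − 8)/1 = 19.8.
Willingness to pay at q' = 19.8: 87.6 − 1.25·19.8 = 62.85.
Δq = 35.3778 − 19.8 = 15.5778; wedge = 62.85 − 27.8 = 35.05.
The triangle = ½ × 15.5778 × 35.05 = 273.

273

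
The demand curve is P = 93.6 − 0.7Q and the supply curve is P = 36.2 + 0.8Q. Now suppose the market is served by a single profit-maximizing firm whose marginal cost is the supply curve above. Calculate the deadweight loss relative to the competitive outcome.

111.19

Competitive equilibrium: 93.6 − 0.7Q = 36.2 + 0.8Q → Q* = 38.2667, P* = 66.8133.
Marginal revenue: MR = 93.6 − 1.4Q. Set MR = MC: 93.6 − 1.4Q = 36.2 + 0.8Q → Q_m = 26.0909.
Price P_m = 93.6 − 0.7·26.0909 = 75.3364; MC(Q_m) = 36.2 + 0.8·26.0909 = 57.0727.
Competitive Q* = 38.2667, so ΔQ = 12.1758; wedge = 75.3364 − 57.0727 = 18.2637.
Welfare loss = ½ × 12.1758 × 18.2637 = 111.19.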